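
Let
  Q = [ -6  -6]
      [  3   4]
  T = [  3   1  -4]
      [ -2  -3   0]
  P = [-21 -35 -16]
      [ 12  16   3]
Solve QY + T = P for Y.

QY = P − T = [[-24, -36, -12], [14, 19, 3]].
Left-multiplying both sides by Q⁻¹ gives Y = Q⁻¹(P − T).
Q has determinant -6; Q⁻¹ = [[-2/3, -1], [1/2, 1]].
Y = Q⁻¹(P − T) = [[2, 5, 5], [2, 1, -3]].

Y = [[2, 5, 5], [2, 1, -3]]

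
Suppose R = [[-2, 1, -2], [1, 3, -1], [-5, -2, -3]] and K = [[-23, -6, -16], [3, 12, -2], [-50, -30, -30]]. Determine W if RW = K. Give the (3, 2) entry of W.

6

Since R multiplies W on the left, W = R⁻¹K.
R has determinant 4; R⁻¹ = [[-11/4, 7/4, 5/4], [2, -1, -1], [13/4, -9/4, -7/4]].
W = R⁻¹K = [[-11/4, 7/4, 5/4], [2, -1, -1], [13/4, -9/4, -7/4]] · [[-23, -6, -16], [3, 12, -2], [-50, -30, -30]] = [[6, 0, 3], [1, 6, 0], [6, 6, 5]].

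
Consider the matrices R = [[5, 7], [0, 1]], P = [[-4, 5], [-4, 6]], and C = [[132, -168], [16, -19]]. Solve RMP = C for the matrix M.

M = [[1, -2], [-5, 1]]

Left-multiply by R⁻¹ and right-multiply by P⁻¹: M = R⁻¹CP⁻¹.
det R = 5; the adjugate gives R⁻¹ = [[1/5, -7/5], [0, 1]].
det P = -4; the adjugate gives P⁻¹ = [[-3/2, 5/4], [-1, 1]].
R⁻¹C = [[4, -7], [16, -19]].
M = (R⁻¹C)P⁻¹ = [[1, -2], [-5, 1]].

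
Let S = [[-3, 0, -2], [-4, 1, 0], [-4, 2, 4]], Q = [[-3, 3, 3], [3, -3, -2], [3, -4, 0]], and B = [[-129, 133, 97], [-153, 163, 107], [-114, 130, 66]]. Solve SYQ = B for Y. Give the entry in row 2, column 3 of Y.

Y = S⁻¹BQ⁻¹ (apply S⁻¹ on the left and Q⁻¹ on the right).
det S = -4, so S⁻¹ = [[-1, 1, -1/2], [-4, 5, -2], [1, -3/2, 3/4]].
det Q = -3; the adjugate gives Q⁻¹ = [[8/3, 4, -1], [2, 3, -1], [1, 1, 0]].
S⁻¹B = [[33, -35, -23], [-21, 23, 15], [15, -14, -14]].
Y = (S⁻¹B)Q⁻¹ = [[-5, 4, 2], [5, 0, -2], [-2, 4, -1]].

-2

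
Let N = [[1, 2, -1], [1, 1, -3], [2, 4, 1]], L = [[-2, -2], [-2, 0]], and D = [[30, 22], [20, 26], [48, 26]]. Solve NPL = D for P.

Isolating P: multiply by N⁻¹ from the left and L⁻¹ from the right, so P = N⁻¹DL⁻¹.
det N = -3, so N⁻¹ = [[-13/3, 2, 5/3], [7/3, -1, -2/3], [-2/3, 0, 1/3]].
det L = -4; the adjugate gives L⁻¹ = [[0, -1/2], [-1/2, 1/2]].
N⁻¹D = [[-10, 0], [18, 8], [-4, -6]].
P = (N⁻¹D)L⁻¹ = [[0, 5], [-4, -5], [3, -1]].

P = [[0, 5], [-4, -5], [3, -1]]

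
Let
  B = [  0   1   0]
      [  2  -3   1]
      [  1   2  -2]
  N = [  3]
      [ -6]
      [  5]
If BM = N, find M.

M = [[1], [3], [1]]

Left-multiplying both sides by B⁻¹ gives M = B⁻¹N.
B has determinant 5; B⁻¹ = [[4/5, 2/5, 1/5], [1, 0, 0], [7/5, 1/5, -2/5]].
M = B⁻¹N = [[4/5, 2/5, 1/5], [1, 0, 0], [7/5, 1/5, -2/5]] · [[3], [-6], [5]] = [[1], [3], [1]].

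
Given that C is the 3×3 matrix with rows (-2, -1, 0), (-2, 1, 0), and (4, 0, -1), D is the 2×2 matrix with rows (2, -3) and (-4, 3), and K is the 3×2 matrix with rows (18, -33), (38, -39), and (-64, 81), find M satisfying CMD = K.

Isolating M: multiply by C⁻¹ from the left and D⁻¹ from the right, so M = C⁻¹KD⁻¹.
det C = 4; the adjugate gives C⁻¹ = [[-1/4, -1/4, 0], [-1/2, 1/2, 0], [-1, -1, -1]].
D has determinant -6; D⁻¹ = [[-1/2, -1/2], [-2/3, -1/3]].
C⁻¹K = [[-14, 18], [10, -3], [8, -9]].
M = (C⁻¹K)D⁻¹ = [[-5, 1], [-3, -4], [2, -1]].

M = [[-5, 1], [-3, -4], [2, -1]]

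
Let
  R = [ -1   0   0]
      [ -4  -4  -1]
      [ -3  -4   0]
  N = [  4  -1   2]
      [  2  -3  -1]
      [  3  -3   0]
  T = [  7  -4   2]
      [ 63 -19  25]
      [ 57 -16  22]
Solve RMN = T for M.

M = [[-1, 0, -1], [-4, -4, 5], [1, 3, -3]]

Isolating M: multiply by R⁻¹ from the left and N⁻¹ from the right, so M = R⁻¹TN⁻¹.
R has determinant 4; R⁻¹ = [[-1, 0, 0], [3/4, 0, -1/4], [1, -1, 1]].
N has determinant -3; N⁻¹ = [[1, 2, -7/3], [1, 2, -8/3], [-1, -3, 10/3]].
R⁻¹T = [[-7, 4, -2], [-9, 1, -4], [1, -1, -1]].
M = (R⁻¹T)N⁻¹ = [[-1, 0, -1], [-4, -4, 5], [1, 3, -3]].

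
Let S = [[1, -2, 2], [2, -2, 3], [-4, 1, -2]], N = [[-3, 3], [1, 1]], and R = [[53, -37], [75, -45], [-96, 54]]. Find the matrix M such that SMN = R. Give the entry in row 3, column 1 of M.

0

Isolating M: multiply by S⁻¹ from the left and N⁻¹ from the right, so M = S⁻¹RN⁻¹.
det S = 5; the adjugate gives S⁻¹ = [[1/5, -2/5, -2/5], [-8/5, 6/5, 1/5], [-6/5, 7/5, 2/5]].
det N = -6, so N⁻¹ = [[-1/6, 1/2], [1/6, 1/2]].
S⁻¹R = [[19, -11], [-14, 16], [3, 3]].
M = (S⁻¹R)N⁻¹ = [[-5, 4], [5, 1], [0, 3]].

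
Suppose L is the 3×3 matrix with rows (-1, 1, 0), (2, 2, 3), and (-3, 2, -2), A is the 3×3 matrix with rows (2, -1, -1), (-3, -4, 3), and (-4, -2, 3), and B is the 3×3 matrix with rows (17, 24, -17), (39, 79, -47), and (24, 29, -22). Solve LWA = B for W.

Left-multiply by L⁻¹ and right-multiply by A⁻¹: W = L⁻¹BA⁻¹.
det L = 5; the adjugate gives L⁻¹ = [[-2, 2/5, 3/5], [-1, 2/5, 3/5], [2, -1/5, -4/5]].
A has determinant 1; A⁻¹ = [[-6, 5, -7], [-3, 2, -3], [-10, 8, -11]].
L⁻¹B = [[-4, 1, 2], [13, 25, -15], [7, 9, -7]].
W = (L⁻¹B)A⁻¹ = [[1, -2, 3], [-3, -5, -1], [1, -3, 1]].

W = [[1, -2, 3], [-3, -5, -1], [1, -3, 1]]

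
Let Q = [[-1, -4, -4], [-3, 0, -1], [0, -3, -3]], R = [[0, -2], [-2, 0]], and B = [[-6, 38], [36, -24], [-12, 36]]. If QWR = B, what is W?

W = [[-5, 5], [3, -5], [3, 3]]

W = Q⁻¹BR⁻¹ (apply Q⁻¹ on the left and R⁻¹ on the right).
Q has determinant 3; Q⁻¹ = [[-1, 0, 4/3], [-3, 1, 11/3], [3, -1, -4]].
det R = -4, so R⁻¹ = [[0, -1/2], [-1/2, 0]].
Q⁻¹B = [[-10, 10], [10, -6], [-6, -6]].
W = (Q⁻¹B)R⁻¹ = [[-5, 5], [3, -5], [3, 3]].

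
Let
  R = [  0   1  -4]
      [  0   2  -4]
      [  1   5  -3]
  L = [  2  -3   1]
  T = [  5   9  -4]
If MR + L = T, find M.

MR = T − L = [[3, 12, -5]].
R is on the right of M, so right-multiply by R⁻¹: M = (T − L)R⁻¹.
det R = 4, so R⁻¹ = [[7/2, -17/4, 1], [-1, 1, 0], [-1/2, 1/4, 0]].
M = (T − L)R⁻¹ = [[1, -2, 3]].

M = [[1, -2, 3]]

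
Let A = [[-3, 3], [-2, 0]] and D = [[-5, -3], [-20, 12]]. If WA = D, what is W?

W = [[-1, 4], [4, 4]]

Right-multiplying both sides by A⁻¹ gives W = DA⁻¹.
det A = 6; the adjugate gives A⁻¹ = [[0, -1/2], [1/3, -1/2]].
W = DA⁻¹ = [[-5, -3], [-20, 12]] · [[0, -1/2], [1/3, -1/2]] = [[-1, 4], [4, 4]].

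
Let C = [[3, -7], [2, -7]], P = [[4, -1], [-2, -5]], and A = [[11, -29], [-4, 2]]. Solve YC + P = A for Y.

Y = [[-1, 5], [0, -1]]

YC = A − P = [[7, -28], [-2, 7]].
Right-multiplying both sides by C⁻¹ gives Y = (A − P)C⁻¹.
C has determinant -7; C⁻¹ = [[1, -1], [2/7, -3/7]].
Y = (A − P)C⁻¹ = [[-1, 5], [0, -1]].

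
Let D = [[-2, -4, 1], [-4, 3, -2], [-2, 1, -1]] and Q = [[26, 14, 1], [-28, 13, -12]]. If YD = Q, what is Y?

Since D sits to the right of Y, Y = QD⁻¹.
det D = 4; the adjugate gives D⁻¹ = [[-1/4, -3/4, 5/4], [0, 1, -2], [1/2, 5/2, -11/2]].
Y = QD⁻¹ = [[26, 14, 1], [-28, 13, -12]] · [[-1/4, -3/4, 5/4], [0, 1, -2], [1/2, 5/2, -11/2]] = [[-6, -3, -1], [1, 4, 5]].

Y = [[-6, -3, -1], [1, 4, 5]]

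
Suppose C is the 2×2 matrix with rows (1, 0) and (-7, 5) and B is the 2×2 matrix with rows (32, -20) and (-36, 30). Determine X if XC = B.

Since C sits to the right of X, X = BC⁻¹.
C has determinant 5; C⁻¹ = [[1, 0], [7/5, 1/5]].
X = BC⁻¹ = [[32, -20], [-36, 30]] · [[1, 0], [7/5, 1/5]] = [[4, -4], [6, 6]].

X = [[4, -4], [6, 6]]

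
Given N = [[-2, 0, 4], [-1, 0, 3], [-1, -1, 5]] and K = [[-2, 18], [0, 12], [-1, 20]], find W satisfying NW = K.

W = [[3, -3], [3, -2], [1, 3]]

Since N multiplies W on the left, W = N⁻¹K.
N has determinant -2; N⁻¹ = [[-3/2, 2, 0], [-1, 3, -1], [-1/2, 1, 0]].
W = N⁻¹K = [[-3/2, 2, 0], [-1, 3, -1], [-1/2, 1, 0]] · [[-2, 18], [0, 12], [-1, 20]] = [[3, -3], [3, -2], [1, 3]].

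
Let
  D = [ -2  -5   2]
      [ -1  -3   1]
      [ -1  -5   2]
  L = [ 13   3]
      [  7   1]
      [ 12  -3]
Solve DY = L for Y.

Y = [[-1, -6], [-1, 1], [3, -2]]

D is on the left of Y, so left-multiply by D⁻¹: Y = D⁻¹L.
det D = 1; the adjugate gives D⁻¹ = [[-1, 0, 1], [1, -2, 0], [2, -5, 1]].
Y = D⁻¹L = [[-1, 0, 1], [1, -2, 0], [2, -5, 1]] · [[13, 3], [7, 1], [12, -3]] = [[-1, -6], [-1, 1], [3, -2]].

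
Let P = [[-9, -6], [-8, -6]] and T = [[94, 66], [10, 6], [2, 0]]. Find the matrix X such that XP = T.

P is on the right of X, so right-multiply by P⁻¹: X = TP⁻¹.
det P = 6, so P⁻¹ = [[-1, 1], [4/3, -3/2]].
X = TP⁻¹ = [[94, 66], [10, 6], [2, 0]] · [[-1, 1], [4/3, -3/2]] = [[-6, -5], [-2, 1], [-2, 2]].

X = [[-6, -5], [-2, 1], [-2, 2]]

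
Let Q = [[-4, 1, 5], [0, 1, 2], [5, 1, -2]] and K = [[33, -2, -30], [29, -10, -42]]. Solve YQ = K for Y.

Since Q sits to the right of Y, Y = KQ⁻¹.
Q has determinant 1; Q⁻¹ = [[-4, 7, -3], [10, -17, 8], [-5, 9, -4]].
Y = KQ⁻¹ = [[33, -2, -30], [29, -10, -42]] · [[-4, 7, -3], [10, -17, 8], [-5, 9, -4]] = [[-2, -5, 5], [-6, -5, 1]].

Y = [[-2, -5, 5], [-6, -5, 1]]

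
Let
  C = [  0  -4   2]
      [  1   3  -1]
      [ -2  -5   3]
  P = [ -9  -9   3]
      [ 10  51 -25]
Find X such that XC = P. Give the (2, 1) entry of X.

Right-multiplying both sides by C⁻¹ gives X = PC⁻¹.
det C = 6, so C⁻¹ = [[2/3, 1/3, -1/3], [-1/6, 2/3, 1/3], [1/6, 4/3, 2/3]].
X = PC⁻¹ = [[-9, -9, 3], [10, 51, -25]] · [[2/3, 1/3, -1/3], [-1/6, 2/3, 1/3], [1/6, 4/3, 2/3]] = [[-4, -5, 2], [-6, 4, -3]].

-6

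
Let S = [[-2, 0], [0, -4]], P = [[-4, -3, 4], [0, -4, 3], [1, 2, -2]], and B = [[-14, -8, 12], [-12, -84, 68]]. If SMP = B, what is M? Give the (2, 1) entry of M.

M = S⁻¹BP⁻¹ (apply S⁻¹ on the left and P⁻¹ on the right).
det S = 8; the adjugate gives S⁻¹ = [[-1/2, 0], [0, -1/4]].
det P = -1; the adjugate gives P⁻¹ = [[-2, -2, -7], [-3, -4, -12], [-4, -5, -16]].
S⁻¹B = [[7, 4, -6], [3, 21, -17]].
M = (S⁻¹B)P⁻¹ = [[-2, 0, -1], [-1, -5, -1]].

-1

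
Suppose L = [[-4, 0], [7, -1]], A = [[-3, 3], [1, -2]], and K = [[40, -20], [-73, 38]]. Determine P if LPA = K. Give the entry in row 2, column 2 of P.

Isolating P: multiply by L⁻¹ from the left and A⁻¹ from the right, so P = L⁻¹KA⁻¹.
det L = 4; the adjugate gives L⁻¹ = [[-1/4, 0], [-7/4, -1]].
det A = 3; the adjugate gives A⁻¹ = [[-2/3, -1], [-1/3, -1]].
L⁻¹K = [[-10, 5], [3, -3]].
P = (L⁻¹K)A⁻¹ = [[5, 5], [-1, 0]].

0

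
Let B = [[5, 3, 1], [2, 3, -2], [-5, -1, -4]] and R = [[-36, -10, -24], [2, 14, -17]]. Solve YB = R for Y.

Right-multiplying both sides by B⁻¹ gives Y = RB⁻¹.
B has determinant -3; B⁻¹ = [[14/3, -11/3, 3], [-6, 5, -4], [-13/3, 10/3, -3]].
Y = RB⁻¹ = [[-36, -10, -24], [2, 14, -17]] · [[14/3, -11/3, 3], [-6, 5, -4], [-13/3, 10/3, -3]] = [[-4, 2, 4], [-1, 6, 1]].

Y = [[-4, 2, 4], [-1, 6, 1]]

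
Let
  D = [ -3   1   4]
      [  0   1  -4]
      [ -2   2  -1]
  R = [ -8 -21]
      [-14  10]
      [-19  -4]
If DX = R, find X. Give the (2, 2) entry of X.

2

D is on the left of X, so left-multiply by D⁻¹: X = D⁻¹R.
det D = -5; the adjugate gives D⁻¹ = [[-7/5, -9/5, 8/5], [-8/5, -11/5, 12/5], [-2/5, -4/5, 3/5]].
X = D⁻¹R = [[-7/5, -9/5, 8/5], [-8/5, -11/5, 12/5], [-2/5, -4/5, 3/5]] · [[-8, -21], [-14, 10], [-19, -4]] = [[6, 5], [-2, 2], [3, -2]].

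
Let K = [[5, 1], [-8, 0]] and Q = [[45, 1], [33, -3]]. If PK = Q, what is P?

P = [[1, -5], [-3, -6]]

K is on the right of P, so right-multiply by K⁻¹: P = QK⁻¹.
K has determinant 8; K⁻¹ = [[0, -1/8], [1, 5/8]].
P = QK⁻¹ = [[45, 1], [33, -3]] · [[0, -1/8], [1, 5/8]] = [[1, -5], [-3, -6]].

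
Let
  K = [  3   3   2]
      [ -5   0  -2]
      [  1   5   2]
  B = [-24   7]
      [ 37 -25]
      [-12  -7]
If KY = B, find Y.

Left-multiplying both sides by K⁻¹ gives Y = K⁻¹B.
det K = 4, so K⁻¹ = [[5/2, 1, -3/2], [2, 1, -1], [-25/4, -3, 15/4]].
Y = K⁻¹B = [[5/2, 1, -3/2], [2, 1, -1], [-25/4, -3, 15/4]] · [[-24, 7], [37, -25], [-12, -7]] = [[-5, 3], [1, -4], [-6, 5]].

Y = [[-5, 3], [1, -4], [-6, 5]]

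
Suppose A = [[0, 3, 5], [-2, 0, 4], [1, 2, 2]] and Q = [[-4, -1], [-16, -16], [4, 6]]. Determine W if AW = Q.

W = [[4, 4], [2, 3], [-2, -2]]

Since A multiplies W on the left, W = A⁻¹Q.
A has determinant 4; A⁻¹ = [[-2, 1, 3], [2, -5/4, -5/2], [-1, 3/4, 3/2]].
W = A⁻¹Q = [[-2, 1, 3], [2, -5/4, -5/2], [-1, 3/4, 3/2]] · [[-4, -1], [-16, -16], [4, 6]] = [[4, 4], [2, 3], [-2, -2]].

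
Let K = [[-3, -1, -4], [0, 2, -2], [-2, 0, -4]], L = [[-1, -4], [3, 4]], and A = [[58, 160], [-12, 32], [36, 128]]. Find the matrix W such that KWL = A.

W = [[5, -3], [-4, -4], [5, 1]]

Left-multiply by K⁻¹ and right-multiply by L⁻¹: W = K⁻¹AL⁻¹.
det K = 4; the adjugate gives K⁻¹ = [[-2, -1, 5/2], [1, 1, -3/2], [1, 1/2, -3/2]].
det L = 8, so L⁻¹ = [[1/2, 1/2], [-3/8, -1/8]].
K⁻¹A = [[-14, -32], [-8, 0], [-2, -16]].
W = (K⁻¹A)L⁻¹ = [[5, -3], [-4, -4], [5, 1]].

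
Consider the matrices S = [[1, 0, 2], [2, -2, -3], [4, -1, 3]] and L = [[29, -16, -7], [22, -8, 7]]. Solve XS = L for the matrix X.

S is on the right of X, so right-multiply by S⁻¹: X = LS⁻¹.
S has determinant 3; S⁻¹ = [[-3, -2/3, 4/3], [-6, -5/3, 7/3], [2, 1/3, -2/3]].
X = LS⁻¹ = [[29, -16, -7], [22, -8, 7]] · [[-3, -2/3, 4/3], [-6, -5/3, 7/3], [2, 1/3, -2/3]] = [[-5, 5, 6], [-4, 1, 6]].

X = [[-5, 5, 6], [-4, 1, 6]]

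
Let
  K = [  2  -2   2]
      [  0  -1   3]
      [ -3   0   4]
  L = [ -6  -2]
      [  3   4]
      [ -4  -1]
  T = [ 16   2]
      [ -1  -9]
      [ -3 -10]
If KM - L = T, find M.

KM = T + L = [[10, 0], [2, -5], [-7, -11]].
Since K multiplies M on the left, M = K⁻¹(T + L).
det K = 4, so K⁻¹ = [[-1, 2, -1], [-9/4, 7/2, -3/2], [-3/4, 3/2, -1/2]].
M = K⁻¹(T + L) = [[1, 1], [-5, -1], [-1, -2]].

M = [[1, 1], [-5, -1], [-1, -2]]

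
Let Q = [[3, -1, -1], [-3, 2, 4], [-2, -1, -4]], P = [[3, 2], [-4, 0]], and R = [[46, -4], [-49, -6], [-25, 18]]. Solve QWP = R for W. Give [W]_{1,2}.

Isolating W: multiply by Q⁻¹ from the left and P⁻¹ from the right, so W = Q⁻¹RP⁻¹.
det Q = 1; the adjugate gives Q⁻¹ = [[-4, -3, -2], [-20, -14, -9], [7, 5, 3]].
det P = 8; the adjugate gives P⁻¹ = [[0, -1/4], [1/2, 3/8]].
Q⁻¹R = [[13, -2], [-9, 2], [2, -4]].
W = (Q⁻¹R)P⁻¹ = [[-1, -4], [1, 3], [-2, -2]].

-4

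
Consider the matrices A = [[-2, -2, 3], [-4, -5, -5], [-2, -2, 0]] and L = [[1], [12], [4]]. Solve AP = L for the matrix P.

P = [[-3], [1], [-1]]

Left-multiplying both sides by A⁻¹ gives P = A⁻¹L.
det A = -6, so A⁻¹ = [[5/3, 1, -25/6], [-5/3, -1, 11/3], [1/3, 0, -1/3]].
P = A⁻¹L = [[5/3, 1, -25/6], [-5/3, -1, 11/3], [1/3, 0, -1/3]] · [[1], [12], [4]] = [[-3], [1], [-1]].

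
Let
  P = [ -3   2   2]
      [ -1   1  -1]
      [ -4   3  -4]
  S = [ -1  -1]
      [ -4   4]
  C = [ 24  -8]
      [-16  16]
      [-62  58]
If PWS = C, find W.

W = [[0, 0], [-2, 1], [-2, -3]]

W = P⁻¹CS⁻¹ (apply P⁻¹ on the left and S⁻¹ on the right).
det P = 5, so P⁻¹ = [[-1/5, 14/5, -4/5], [0, 4, -1], [1/5, 1/5, -1/5]].
det S = -8; the adjugate gives S⁻¹ = [[-1/2, -1/8], [-1/2, 1/8]].
P⁻¹C = [[0, 0], [-2, 6], [14, -10]].
W = (P⁻¹C)S⁻¹ = [[0, 0], [-2, 1], [-2, -3]].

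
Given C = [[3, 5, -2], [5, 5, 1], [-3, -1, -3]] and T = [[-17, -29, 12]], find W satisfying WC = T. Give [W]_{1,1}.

-5

Right-multiplying both sides by C⁻¹ gives W = TC⁻¹.
det C = -2; the adjugate gives C⁻¹ = [[7, -17/2, -15/2], [-6, 15/2, 13/2], [-5, 6, 5]].
W = TC⁻¹ = [[-17, -29, 12]] · [[7, -17/2, -15/2], [-6, 15/2, 13/2], [-5, 6, 5]] = [[-5, -1, -1]].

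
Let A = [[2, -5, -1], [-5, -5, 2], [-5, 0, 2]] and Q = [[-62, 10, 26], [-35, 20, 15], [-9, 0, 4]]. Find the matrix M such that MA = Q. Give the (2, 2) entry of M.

1

Right-multiplying both sides by A⁻¹ gives M = QA⁻¹.
A has determinant 5; A⁻¹ = [[-2, 2, -3], [0, -1/5, 1/5], [-5, 5, -7]].
M = QA⁻¹ = [[-62, 10, 26], [-35, 20, 15], [-9, 0, 4]] · [[-2, 2, -3], [0, -1/5, 1/5], [-5, 5, -7]] = [[-6, 4, 6], [-5, 1, 4], [-2, 2, -1]].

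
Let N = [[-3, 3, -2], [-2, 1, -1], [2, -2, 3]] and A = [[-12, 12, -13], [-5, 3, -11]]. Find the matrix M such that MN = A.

M = [[2, 0, -3], [-3, 2, -5]]

Right-multiplying both sides by N⁻¹ gives M = AN⁻¹.
det N = 5, so N⁻¹ = [[1/5, -1, -1/5], [4/5, -1, 1/5], [2/5, 0, 3/5]].
M = AN⁻¹ = [[-12, 12, -13], [-5, 3, -11]] · [[1/5, -1, -1/5], [4/5, -1, 1/5], [2/5, 0, 3/5]] = [[2, 0, -3], [-3, 2, -5]].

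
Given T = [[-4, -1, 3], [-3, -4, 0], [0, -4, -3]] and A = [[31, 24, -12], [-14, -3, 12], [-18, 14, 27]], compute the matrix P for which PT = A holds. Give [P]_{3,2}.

-2

Right-multiplying both sides by T⁻¹ gives P = AT⁻¹.
T has determinant -3; T⁻¹ = [[-4, 5, -4], [3, -4, 3], [-4, 16/3, -13/3]].
P = AT⁻¹ = [[31, 24, -12], [-14, -3, 12], [-18, 14, 27]] · [[-4, 5, -4], [3, -4, 3], [-4, 16/3, -13/3]] = [[-4, -5, 0], [-1, 6, -5], [6, -2, -3]].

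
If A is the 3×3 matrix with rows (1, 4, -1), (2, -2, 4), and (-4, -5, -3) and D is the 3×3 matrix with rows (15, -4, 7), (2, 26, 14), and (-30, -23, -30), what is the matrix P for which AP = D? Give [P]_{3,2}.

A is on the left of P, so left-multiply by A⁻¹: P = A⁻¹D.
det A = 4, so A⁻¹ = [[13/2, 17/4, 7/2], [-5/2, -7/4, -3/2], [-9/2, -11/4, -5/2]].
P = A⁻¹D = [[13/2, 17/4, 7/2], [-5/2, -7/4, -3/2], [-9/2, -11/4, -5/2]] · [[15, -4, 7], [2, 26, 14], [-30, -23, -30]] = [[1, 4, 0], [4, -1, 3], [2, 4, 5]].

4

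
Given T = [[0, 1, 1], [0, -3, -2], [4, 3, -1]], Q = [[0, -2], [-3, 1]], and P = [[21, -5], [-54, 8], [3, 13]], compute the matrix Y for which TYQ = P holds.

Y = [[1, 2], [-3, -4], [2, -3]]

Y = T⁻¹PQ⁻¹ (apply T⁻¹ on the left and Q⁻¹ on the right).
det T = 4; the adjugate gives T⁻¹ = [[9/4, 1, 1/4], [-2, -1, 0], [3, 1, 0]].
Q has determinant -6; Q⁻¹ = [[-1/6, -1/3], [-1/2, 0]].
T⁻¹P = [[-6, 0], [12, 2], [9, -7]].
Y = (T⁻¹P)Q⁻¹ = [[1, 2], [-3, -4], [2, -3]].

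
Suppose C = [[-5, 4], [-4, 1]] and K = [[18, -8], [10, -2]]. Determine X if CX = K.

C is on the left of X, so left-multiply by C⁻¹: X = C⁻¹K.
det C = 11; the adjugate gives C⁻¹ = [[1/11, -4/11], [4/11, -5/11]].
X = C⁻¹K = [[1/11, -4/11], [4/11, -5/11]] · [[18, -8], [10, -2]] = [[-2, 0], [2, -2]].

X = [[-2, 0], [2, -2]]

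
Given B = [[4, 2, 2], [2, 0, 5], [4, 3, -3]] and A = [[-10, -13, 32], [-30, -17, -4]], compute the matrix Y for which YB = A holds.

Since B sits to the right of Y, Y = AB⁻¹.
det B = 4; the adjugate gives B⁻¹ = [[-15/4, 3, 5/2], [13/2, -5, -4], [3/2, -1, -1]].
Y = AB⁻¹ = [[-10, -13, 32], [-30, -17, -4]] · [[-15/4, 3, 5/2], [13/2, -5, -4], [3/2, -1, -1]] = [[1, 3, -5], [-4, -1, -3]].

Y = [[1, 3, -5], [-4, -1, -3]]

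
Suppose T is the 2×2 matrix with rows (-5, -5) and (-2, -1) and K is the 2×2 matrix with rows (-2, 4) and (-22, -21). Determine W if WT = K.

W = [[-2, 6], [4, 1]]

Right-multiplying both sides by T⁻¹ gives W = KT⁻¹.
det T = -5, so T⁻¹ = [[1/5, -1], [-2/5, 1]].
W = KT⁻¹ = [[-2, 4], [-22, -21]] · [[1/5, -1], [-2/5, 1]] = [[-2, 6], [4, 1]].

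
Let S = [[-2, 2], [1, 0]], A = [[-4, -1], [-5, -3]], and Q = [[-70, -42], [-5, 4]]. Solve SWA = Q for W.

Left-multiply by S⁻¹ and right-multiply by A⁻¹: W = S⁻¹QA⁻¹.
S has determinant -2; S⁻¹ = [[0, 1], [1/2, 1]].
A has determinant 7; A⁻¹ = [[-3/7, 1/7], [5/7, -4/7]].
S⁻¹Q = [[-5, 4], [-40, -17]].
W = (S⁻¹Q)A⁻¹ = [[5, -3], [5, 4]].

W = [[5, -3], [5, 4]]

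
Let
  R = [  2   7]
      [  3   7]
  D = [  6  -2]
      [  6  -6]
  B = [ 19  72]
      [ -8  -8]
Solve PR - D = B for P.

PR = B + D = [[25, 70], [-2, -14]].
Since R sits to the right of P, P = (B + D)R⁻¹.
det R = -7, so R⁻¹ = [[-1, 1], [3/7, -2/7]].
P = (B + D)R⁻¹ = [[5, 5], [-4, 2]].

P = [[5, 5], [-4, 2]]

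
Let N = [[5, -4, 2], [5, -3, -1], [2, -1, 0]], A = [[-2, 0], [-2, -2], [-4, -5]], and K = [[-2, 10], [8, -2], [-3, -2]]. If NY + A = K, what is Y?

Y = [[-2, 4], [-5, 5], [-5, 5]]

NY = K − A = [[0, 10], [10, 0], [1, 3]].
Left-multiplying both sides by N⁻¹ gives Y = N⁻¹(K − A).
N has determinant 5; N⁻¹ = [[-1/5, -2/5, 2], [-2/5, -4/5, 3], [1/5, -3/5, 1]].
Y = N⁻¹(K − A) = [[-2, 4], [-5, 5], [-5, 5]].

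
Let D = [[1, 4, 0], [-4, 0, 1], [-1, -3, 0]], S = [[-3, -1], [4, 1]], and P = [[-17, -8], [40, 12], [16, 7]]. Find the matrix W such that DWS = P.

W = [[3, -1], [3, 2], [4, 0]]

Left-multiply by D⁻¹ and right-multiply by S⁻¹: W = D⁻¹PS⁻¹.
D has determinant -1; D⁻¹ = [[-3, 0, -4], [1, 0, 1], [-12, 1, -16]].
S has determinant 1; S⁻¹ = [[1, 1], [-4, -3]].
D⁻¹P = [[-13, -4], [-1, -1], [-12, -4]].
W = (D⁻¹P)S⁻¹ = [[3, -1], [3, 2], [4, 0]].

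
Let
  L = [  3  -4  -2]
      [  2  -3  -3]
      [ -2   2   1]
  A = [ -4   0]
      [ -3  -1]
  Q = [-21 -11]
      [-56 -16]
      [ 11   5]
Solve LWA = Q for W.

W = L⁻¹QA⁻¹ (apply L⁻¹ on the left and A⁻¹ on the right).
L has determinant -3; L⁻¹ = [[-1, 0, -2], [-4/3, 1/3, -5/3], [2/3, -2/3, 1/3]].
det A = 4, so A⁻¹ = [[-1/4, 0], [3/4, -1]].
L⁻¹Q = [[-1, 1], [-9, 1], [27, 5]].
W = (L⁻¹Q)A⁻¹ = [[1, -1], [3, -1], [-3, -5]].

W = [[1, -1], [3, -1], [-3, -5]]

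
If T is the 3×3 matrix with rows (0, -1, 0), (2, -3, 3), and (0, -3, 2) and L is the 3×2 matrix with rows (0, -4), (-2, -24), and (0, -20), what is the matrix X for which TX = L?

X = [[-1, 0], [0, 4], [0, -4]]

Since T multiplies X on the left, X = T⁻¹L.
det T = 4; the adjugate gives T⁻¹ = [[3/4, 1/2, -3/4], [-1, 0, 0], [-3/2, 0, 1/2]].
X = T⁻¹L = [[3/4, 1/2, -3/4], [-1, 0, 0], [-3/2, 0, 1/2]] · [[0, -4], [-2, -24], [0, -20]] = [[-1, 0], [0, 4], [0, -4]].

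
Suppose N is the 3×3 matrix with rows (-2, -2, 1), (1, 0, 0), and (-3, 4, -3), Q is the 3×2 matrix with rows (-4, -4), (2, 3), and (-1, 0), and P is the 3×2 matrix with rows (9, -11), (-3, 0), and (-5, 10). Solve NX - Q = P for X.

X = [[-1, 3], [0, 4], [3, -1]]

NX = P + Q = [[5, -15], [-1, 3], [-6, 10]].
N is on the left of X, so left-multiply by N⁻¹: X = N⁻¹(P + Q).
N has determinant -2; N⁻¹ = [[0, 1, 0], [-3/2, -9/2, -1/2], [-2, -7, -1]].
X = N⁻¹(P + Q) = [[-1, 3], [0, 4], [3, -1]].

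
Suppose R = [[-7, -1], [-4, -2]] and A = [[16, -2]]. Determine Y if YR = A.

Y = [[-4, 3]]

R is on the right of Y, so right-multiply by R⁻¹: Y = AR⁻¹.
det R = 10, so R⁻¹ = [[-1/5, 1/10], [2/5, -7/10]].
Y = AR⁻¹ = [[16, -2]] · [[-1/5, 1/10], [2/5, -7/10]] = [[-4, 3]].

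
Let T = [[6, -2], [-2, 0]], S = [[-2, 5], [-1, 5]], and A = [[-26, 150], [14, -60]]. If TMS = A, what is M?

M = [[1, 5], [5, -2]]

Isolating M: multiply by T⁻¹ from the left and S⁻¹ from the right, so M = T⁻¹AS⁻¹.
T has determinant -4; T⁻¹ = [[0, -1/2], [-1/2, -3/2]].
det S = -5; the adjugate gives S⁻¹ = [[-1, 1], [-1/5, 2/5]].
T⁻¹A = [[-7, 30], [-8, 15]].
M = (T⁻¹A)S⁻¹ = [[1, 5], [5, -2]].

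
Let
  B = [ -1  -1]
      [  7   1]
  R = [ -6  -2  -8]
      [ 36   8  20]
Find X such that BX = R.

X = [[5, 1, 2], [1, 1, 6]]

B is on the left of X, so left-multiply by B⁻¹: X = B⁻¹R.
B has determinant 6; B⁻¹ = [[1/6, 1/6], [-7/6, -1/6]].
X = B⁻¹R = [[1/6, 1/6], [-7/6, -1/6]] · [[-6, -2, -8], [36, 8, 20]] = [[5, 1, 2], [1, 1, 6]].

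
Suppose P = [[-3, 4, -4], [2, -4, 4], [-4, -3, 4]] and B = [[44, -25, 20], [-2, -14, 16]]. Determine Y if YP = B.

Y = [[-4, 6, -5], [-2, 0, 2]]

Since P sits to the right of Y, Y = BP⁻¹.
det P = 4; the adjugate gives P⁻¹ = [[-1, -1, 0], [-6, -7, 1], [-11/2, -25/4, 1]].
Y = BP⁻¹ = [[44, -25, 20], [-2, -14, 16]] · [[-1, -1, 0], [-6, -7, 1], [-11/2, -25/4, 1]] = [[-4, 6, -5], [-2, 0, 2]].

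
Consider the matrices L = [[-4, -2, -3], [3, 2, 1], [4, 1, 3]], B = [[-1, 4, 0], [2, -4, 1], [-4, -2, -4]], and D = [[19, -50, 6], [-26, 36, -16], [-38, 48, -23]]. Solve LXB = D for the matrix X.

X = [[3, -2, 5], [-5, -3, -5], [3, 4, -3]]

Isolating X: multiply by L⁻¹ from the left and B⁻¹ from the right, so X = L⁻¹DB⁻¹.
L has determinant 5; L⁻¹ = [[1, 3/5, 4/5], [-1, 0, -1], [-1, -4/5, -2/5]].
B has determinant -2; B⁻¹ = [[-9, -8, -2], [-2, -2, -1/2], [10, 9, 2]].
L⁻¹D = [[-27, 10, -22], [19, 2, 17], [17, 2, 16]].
X = (L⁻¹D)B⁻¹ = [[3, -2, 5], [-5, -3, -5], [3, 4, -3]].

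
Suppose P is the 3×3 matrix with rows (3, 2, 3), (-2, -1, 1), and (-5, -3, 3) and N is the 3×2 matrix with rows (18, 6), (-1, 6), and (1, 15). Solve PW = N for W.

W = [[4, -3], [-3, 3], [4, 3]]

Since P multiplies W on the left, W = P⁻¹N.
det P = 5; the adjugate gives P⁻¹ = [[0, -3, 1], [1/5, 24/5, -9/5], [1/5, -1/5, 1/5]].
W = P⁻¹N = [[0, -3, 1], [1/5, 24/5, -9/5], [1/5, -1/5, 1/5]] · [[18, 6], [-1, 6], [1, 15]] = [[4, -3], [-3, 3], [4, 3]].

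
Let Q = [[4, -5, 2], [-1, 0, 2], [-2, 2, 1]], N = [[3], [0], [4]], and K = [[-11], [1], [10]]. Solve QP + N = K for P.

P = [[-1], [2], [0]]

QP = K − N = [[-14], [1], [6]].
Since Q multiplies P on the left, P = Q⁻¹(K − N).
Q has determinant -5; Q⁻¹ = [[4/5, -9/5, 2], [3/5, -8/5, 2], [2/5, -2/5, 1]].
P = Q⁻¹(K − N) = [[-1], [2], [0]].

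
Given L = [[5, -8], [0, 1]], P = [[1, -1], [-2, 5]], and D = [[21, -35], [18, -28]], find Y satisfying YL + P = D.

Y = [[4, -2], [4, -1]]

YL = D − P = [[20, -34], [20, -33]].
Right-multiplying both sides by L⁻¹ gives Y = (D − P)L⁻¹.
L has determinant 5; L⁻¹ = [[1/5, 8/5], [0, 1]].
Y = (D − P)L⁻¹ = [[4, -2], [4, -1]].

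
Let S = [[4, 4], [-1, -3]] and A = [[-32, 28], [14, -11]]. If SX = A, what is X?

X = [[-5, 5], [-3, 2]]

Left-multiplying both sides by S⁻¹ gives X = S⁻¹A.
det S = -8; the adjugate gives S⁻¹ = [[3/8, 1/2], [-1/8, -1/2]].
X = S⁻¹A = [[3/8, 1/2], [-1/8, -1/2]] · [[-32, 28], [14, -11]] = [[-5, 5], [-3, 2]].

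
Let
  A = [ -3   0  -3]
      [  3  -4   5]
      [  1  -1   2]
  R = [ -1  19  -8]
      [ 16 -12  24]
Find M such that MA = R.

M = [[-4, -6, 5], [-2, 2, 4]]

Since A sits to the right of M, M = RA⁻¹.
det A = 6; the adjugate gives A⁻¹ = [[-1/2, 1/2, -2], [-1/6, -1/2, 1], [1/6, -1/2, 2]].
M = RA⁻¹ = [[-1, 19, -8], [16, -12, 24]] · [[-1/2, 1/2, -2], [-1/6, -1/2, 1], [1/6, -1/2, 2]] = [[-4, -6, 5], [-2, 2, 4]].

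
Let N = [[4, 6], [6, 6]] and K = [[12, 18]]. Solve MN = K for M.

N is on the right of M, so right-multiply by N⁻¹: M = KN⁻¹.
det N = -12; the adjugate gives N⁻¹ = [[-1/2, 1/2], [1/2, -1/3]].
M = KN⁻¹ = [[12, 18]] · [[-1/2, 1/2], [1/2, -1/3]] = [[3, 0]].

M = [[3, 0]]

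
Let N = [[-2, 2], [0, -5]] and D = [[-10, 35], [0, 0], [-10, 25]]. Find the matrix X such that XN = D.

Since N sits to the right of X, X = DN⁻¹.
det N = 10; the adjugate gives N⁻¹ = [[-1/2, -1/5], [0, -1/5]].
X = DN⁻¹ = [[-10, 35], [0, 0], [-10, 25]] · [[-1/2, -1/5], [0, -1/5]] = [[5, -5], [0, 0], [5, -3]].

X = [[5, -5], [0, 0], [5, -3]]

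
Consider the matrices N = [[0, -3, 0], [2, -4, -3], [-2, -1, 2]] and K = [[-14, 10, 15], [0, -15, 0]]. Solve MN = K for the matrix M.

Since N sits to the right of M, M = KN⁻¹.
det N = -6; the adjugate gives N⁻¹ = [[11/6, -1, -3/2], [-1/3, 0, 0], [5/3, -1, -1]].
M = KN⁻¹ = [[-14, 10, 15], [0, -15, 0]] · [[11/6, -1, -3/2], [-1/3, 0, 0], [5/3, -1, -1]] = [[-4, -1, 6], [5, 0, 0]].

M = [[-4, -1, 6], [5, 0, 0]]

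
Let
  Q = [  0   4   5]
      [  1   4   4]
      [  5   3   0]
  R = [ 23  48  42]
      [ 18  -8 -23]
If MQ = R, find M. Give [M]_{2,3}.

4

Right-multiplying both sides by Q⁻¹ gives M = RQ⁻¹.
Q has determinant -5; Q⁻¹ = [[12/5, -3, 4/5], [-4, 5, -1], [17/5, -4, 4/5]].
M = RQ⁻¹ = [[23, 48, 42], [18, -8, -23]] · [[12/5, -3, 4/5], [-4, 5, -1], [17/5, -4, 4/5]] = [[6, 3, 4], [-3, -2, 4]].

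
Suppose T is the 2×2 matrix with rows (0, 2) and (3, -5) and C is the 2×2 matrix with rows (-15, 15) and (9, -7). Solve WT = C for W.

W = [[-5, -5], [4, 3]]

T is on the right of W, so right-multiply by T⁻¹: W = CT⁻¹.
det T = -6; the adjugate gives T⁻¹ = [[5/6, 1/3], [1/2, 0]].
W = CT⁻¹ = [[-15, 15], [9, -7]] · [[5/6, 1/3], [1/2, 0]] = [[-5, -5], [4, 3]].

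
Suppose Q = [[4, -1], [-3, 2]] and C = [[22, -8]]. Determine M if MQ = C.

M = [[4, -2]]

Right-multiplying both sides by Q⁻¹ gives M = CQ⁻¹.
Q has determinant 5; Q⁻¹ = [[2/5, 1/5], [3/5, 4/5]].
M = CQ⁻¹ = [[22, -8]] · [[2/5, 1/5], [3/5, 4/5]] = [[4, -2]].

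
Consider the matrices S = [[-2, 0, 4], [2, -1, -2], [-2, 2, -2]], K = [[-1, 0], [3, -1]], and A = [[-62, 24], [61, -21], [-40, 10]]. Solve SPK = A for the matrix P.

P = [[1, 4], [4, -5], [-2, -4]]

P = S⁻¹AK⁻¹ (apply S⁻¹ on the left and K⁻¹ on the right).
det S = -4, so S⁻¹ = [[-3/2, -2, -1], [-2, -3, -1], [-1/2, -1, -1/2]].
K has determinant 1; K⁻¹ = [[-1, 0], [-3, -1]].
S⁻¹A = [[11, -4], [-19, 5], [-10, 4]].
P = (S⁻¹A)K⁻¹ = [[1, 4], [4, -5], [-2, -4]].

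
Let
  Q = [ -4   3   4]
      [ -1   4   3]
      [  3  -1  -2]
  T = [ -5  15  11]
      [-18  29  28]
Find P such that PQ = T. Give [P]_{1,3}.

-4

Since Q sits to the right of P, P = TQ⁻¹.
det Q = -3; the adjugate gives Q⁻¹ = [[5/3, -2/3, 7/3], [-7/3, 4/3, -8/3], [11/3, -5/3, 13/3]].
P = TQ⁻¹ = [[-5, 15, 11], [-18, 29, 28]] · [[5/3, -2/3, 7/3], [-7/3, 4/3, -8/3], [11/3, -5/3, 13/3]] = [[-3, 5, -4], [5, 4, 2]].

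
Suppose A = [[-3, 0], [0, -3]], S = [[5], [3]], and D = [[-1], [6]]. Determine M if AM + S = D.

AM = D − S = [[-6], [3]].
A is on the left of M, so left-multiply by A⁻¹: M = A⁻¹(D − S).
A has determinant 9; A⁻¹ = [[-1/3, 0], [0, -1/3]].
M = A⁻¹(D − S) = [[2], [-1]].

M = [[2], [-1]]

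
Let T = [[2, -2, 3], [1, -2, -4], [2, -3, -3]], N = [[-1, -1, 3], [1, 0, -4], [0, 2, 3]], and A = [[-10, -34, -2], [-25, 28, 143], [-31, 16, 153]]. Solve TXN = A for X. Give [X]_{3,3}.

Isolating X: multiply by T⁻¹ from the left and N⁻¹ from the right, so X = T⁻¹AN⁻¹.
T has determinant 1; T⁻¹ = [[-6, -15, 14], [-5, -12, 11], [1, 2, -2]].
N has determinant 1; N⁻¹ = [[8, 9, 4], [-3, -3, -1], [2, 2, 1]].
T⁻¹A = [[1, 8, 9], [9, 10, -23], [2, -10, -22]].
X = (T⁻¹A)N⁻¹ = [[2, 3, 5], [-4, 5, 3], [2, 4, -4]].

-4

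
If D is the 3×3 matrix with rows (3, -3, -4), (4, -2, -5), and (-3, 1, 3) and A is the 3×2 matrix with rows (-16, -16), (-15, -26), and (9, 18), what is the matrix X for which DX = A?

Since D multiplies X on the left, X = D⁻¹A.
D has determinant -4; D⁻¹ = [[1/4, -5/4, -7/4], [-3/4, 3/4, 1/4], [1/2, -3/2, -3/2]].
X = D⁻¹A = [[1/4, -5/4, -7/4], [-3/4, 3/4, 1/4], [1/2, -3/2, -3/2]] · [[-16, -16], [-15, -26], [9, 18]] = [[-1, -3], [3, -3], [1, 4]].

X = [[-1, -3], [3, -3], [1, 4]]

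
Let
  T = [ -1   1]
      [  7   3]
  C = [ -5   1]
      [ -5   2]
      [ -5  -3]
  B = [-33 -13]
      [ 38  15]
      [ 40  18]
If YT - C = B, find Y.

YT = B + C = [[-38, -12], [33, 17], [35, 15]].
Since T sits to the right of Y, Y = (B + C)T⁻¹.
det T = -10; the adjugate gives T⁻¹ = [[-3/10, 1/10], [7/10, 1/10]].
Y = (B + C)T⁻¹ = [[3, -5], [2, 5], [0, 5]].

Y = [[3, -5], [2, 5], [0, 5]]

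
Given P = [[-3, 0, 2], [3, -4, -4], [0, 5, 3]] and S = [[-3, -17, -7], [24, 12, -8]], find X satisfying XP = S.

X = [[4, 3, -1], [-6, 2, 4]]

Right-multiplying both sides by P⁻¹ gives X = SP⁻¹.
P has determinant 6; P⁻¹ = [[4/3, 5/3, 4/3], [-3/2, -3/2, -1], [5/2, 5/2, 2]].
X = SP⁻¹ = [[-3, -17, -7], [24, 12, -8]] · [[4/3, 5/3, 4/3], [-3/2, -3/2, -1], [5/2, 5/2, 2]] = [[4, 3, -1], [-6, 2, 4]].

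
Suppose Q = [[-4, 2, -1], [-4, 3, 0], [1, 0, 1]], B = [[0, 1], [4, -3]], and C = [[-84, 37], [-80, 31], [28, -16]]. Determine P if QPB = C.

P = [[5, 2], [-3, -4], [0, 5]]

Left-multiply by Q⁻¹ and right-multiply by B⁻¹: P = Q⁻¹CB⁻¹.
det Q = -1; the adjugate gives Q⁻¹ = [[-3, 2, -3], [-4, 3, -4], [3, -2, 4]].
det B = -4; the adjugate gives B⁻¹ = [[3/4, 1/4], [1, 0]].
Q⁻¹C = [[8, -1], [-16, 9], [20, -15]].
P = (Q⁻¹C)B⁻¹ = [[5, 2], [-3, -4], [0, 5]].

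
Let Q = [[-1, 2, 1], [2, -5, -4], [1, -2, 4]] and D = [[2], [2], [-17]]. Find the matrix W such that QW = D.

Q is on the left of W, so left-multiply by Q⁻¹: W = Q⁻¹D.
det Q = 5; the adjugate gives Q⁻¹ = [[-28/5, -2, -3/5], [-12/5, -1, -2/5], [1/5, 0, 1/5]].
W = Q⁻¹D = [[-28/5, -2, -3/5], [-12/5, -1, -2/5], [1/5, 0, 1/5]] · [[2], [2], [-17]] = [[-5], [0], [-3]].

W = [[-5], [0], [-3]]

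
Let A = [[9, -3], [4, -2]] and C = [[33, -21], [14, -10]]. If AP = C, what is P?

A is on the left of P, so left-multiply by A⁻¹: P = A⁻¹C.
det A = -6, so A⁻¹ = [[1/3, -1/2], [2/3, -3/2]].
P = A⁻¹C = [[1/3, -1/2], [2/3, -3/2]] · [[33, -21], [14, -10]] = [[4, -2], [1, 1]].

P = [[4, -2], [1, 1]]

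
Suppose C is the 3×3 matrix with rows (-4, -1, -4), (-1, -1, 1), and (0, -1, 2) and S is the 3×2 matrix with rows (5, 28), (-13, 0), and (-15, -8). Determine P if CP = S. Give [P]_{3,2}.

-2

Left-multiplying both sides by C⁻¹ gives P = C⁻¹S.
det C = -2, so C⁻¹ = [[1/2, -3, 5/2], [-1, 4, -4], [-1/2, 2, -3/2]].
P = C⁻¹S = [[1/2, -3, 5/2], [-1, 4, -4], [-1/2, 2, -3/2]] · [[5, 28], [-13, 0], [-15, -8]] = [[4, -6], [3, 4], [-6, -2]].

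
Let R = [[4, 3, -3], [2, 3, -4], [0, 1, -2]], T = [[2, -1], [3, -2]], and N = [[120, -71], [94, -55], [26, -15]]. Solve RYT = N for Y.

Y = [[3, 4], [3, 0], [-2, -2]]

Y = R⁻¹NT⁻¹ (apply R⁻¹ on the left and T⁻¹ on the right).
det R = -2; the adjugate gives R⁻¹ = [[1, -3/2, 3/2], [-2, 4, -5], [-1, 2, -3]].
det T = -1, so T⁻¹ = [[2, -1], [3, -2]].
R⁻¹N = [[18, -11], [6, -3], [-10, 6]].
Y = (R⁻¹N)T⁻¹ = [[3, 4], [3, 0], [-2, -2]].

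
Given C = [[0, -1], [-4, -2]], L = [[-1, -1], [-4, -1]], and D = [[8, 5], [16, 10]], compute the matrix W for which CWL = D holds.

W = C⁻¹DL⁻¹ (apply C⁻¹ on the left and L⁻¹ on the right).
C has determinant -4; C⁻¹ = [[1/2, -1/4], [-1, 0]].
L has determinant -3; L⁻¹ = [[1/3, -1/3], [-4/3, 1/3]].
C⁻¹D = [[0, 0], [-8, -5]].
W = (C⁻¹D)L⁻¹ = [[0, 0], [4, 1]].

W = [[0, 0], [4, 1]]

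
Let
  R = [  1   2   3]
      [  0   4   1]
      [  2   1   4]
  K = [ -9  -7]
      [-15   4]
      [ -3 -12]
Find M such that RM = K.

M = [[6, 1], [-3, 2], [-3, -4]]

Left-multiplying both sides by R⁻¹ gives M = R⁻¹K.
det R = -5; the adjugate gives R⁻¹ = [[-3, 1, 2], [-2/5, 2/5, 1/5], [8/5, -3/5, -4/5]].
M = R⁻¹K = [[-3, 1, 2], [-2/5, 2/5, 1/5], [8/5, -3/5, -4/5]] · [[-9, -7], [-15, 4], [-3, -12]] = [[6, 1], [-3, 2], [-3, -4]].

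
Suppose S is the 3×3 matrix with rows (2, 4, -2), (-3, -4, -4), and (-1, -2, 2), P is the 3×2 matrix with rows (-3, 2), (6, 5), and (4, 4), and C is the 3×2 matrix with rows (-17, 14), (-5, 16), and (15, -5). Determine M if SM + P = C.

M = [[1, -5], [-2, 4], [4, -3]]

SM = C − P = [[-14, 12], [-11, 11], [11, -9]].
Since S multiplies M on the left, M = S⁻¹(C − P).
S has determinant 4; S⁻¹ = [[-4, -1, -6], [5/2, 1/2, 7/2], [1/2, 0, 1]].
M = S⁻¹(C − P) = [[1, -5], [-2, 4], [4, -3]].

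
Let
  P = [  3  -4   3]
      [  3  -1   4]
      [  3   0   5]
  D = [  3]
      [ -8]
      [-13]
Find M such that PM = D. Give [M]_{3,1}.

Since P multiplies M on the left, M = P⁻¹D.
P has determinant 6; P⁻¹ = [[-5/6, 10/3, -13/6], [-1/2, 1, -1/2], [1/2, -2, 3/2]].
M = P⁻¹D = [[-5/6, 10/3, -13/6], [-1/2, 1, -1/2], [1/2, -2, 3/2]] · [[3], [-8], [-13]] = [[-1], [-3], [-2]].

-2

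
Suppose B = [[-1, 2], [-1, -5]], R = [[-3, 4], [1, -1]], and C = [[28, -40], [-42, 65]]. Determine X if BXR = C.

Isolating X: multiply by B⁻¹ from the left and R⁻¹ from the right, so X = B⁻¹CR⁻¹.
det B = 7, so B⁻¹ = [[-5/7, -2/7], [1/7, -1/7]].
R has determinant -1; R⁻¹ = [[1, 4], [1, 3]].
B⁻¹C = [[-8, 10], [10, -15]].
X = (B⁻¹C)R⁻¹ = [[2, -2], [-5, -5]].

X = [[2, -2], [-5, -5]]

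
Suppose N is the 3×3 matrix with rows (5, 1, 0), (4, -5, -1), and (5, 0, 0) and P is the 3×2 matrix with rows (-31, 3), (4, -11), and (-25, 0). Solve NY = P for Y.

Since N multiplies Y on the left, Y = N⁻¹P.
det N = -5; the adjugate gives N⁻¹ = [[0, 0, 1/5], [1, 0, -1], [-5, -1, 29/5]].
Y = N⁻¹P = [[0, 0, 1/5], [1, 0, -1], [-5, -1, 29/5]] · [[-31, 3], [4, -11], [-25, 0]] = [[-5, 0], [-6, 3], [6, -4]].

Y = [[-5, 0], [-6, 3], [6, -4]]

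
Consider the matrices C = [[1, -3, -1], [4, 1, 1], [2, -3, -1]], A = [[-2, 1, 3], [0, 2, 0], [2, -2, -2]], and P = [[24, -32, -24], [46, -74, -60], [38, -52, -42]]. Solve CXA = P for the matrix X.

Isolating X: multiply by C⁻¹ from the left and A⁻¹ from the right, so X = C⁻¹PA⁻¹.
C has determinant -2; C⁻¹ = [[-1, 0, 1], [-3, -1/2, 5/2], [7, 3/2, -13/2]].
A has determinant -4; A⁻¹ = [[1, 1, 3/2], [0, 1/2, 0], [1, 1/2, 1]].
C⁻¹P = [[14, -20, -18], [0, 3, -3], [-10, 3, 15]].
X = (C⁻¹P)A⁻¹ = [[-4, -5, 3], [-3, 0, -3], [5, -1, 0]].

X = [[-4, -5, 3], [-3, 0, -3], [5, -1, 0]]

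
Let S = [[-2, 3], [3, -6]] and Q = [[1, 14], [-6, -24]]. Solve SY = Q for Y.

S is on the left of Y, so left-multiply by S⁻¹: Y = S⁻¹Q.
det S = 3, so S⁻¹ = [[-2, -1], [-1, -2/3]].
Y = S⁻¹Q = [[-2, -1], [-1, -2/3]] · [[1, 14], [-6, -24]] = [[4, -4], [3, 2]].

Y = [[4, -4], [3, 2]]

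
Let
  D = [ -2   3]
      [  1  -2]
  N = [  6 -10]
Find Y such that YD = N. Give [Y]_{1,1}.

Since D sits to the right of Y, Y = ND⁻¹.
D has determinant 1; D⁻¹ = [[-2, -3], [-1, -2]].
Y = ND⁻¹ = [[6, -10]] · [[-2, -3], [-1, -2]] = [[-2, 2]].

-2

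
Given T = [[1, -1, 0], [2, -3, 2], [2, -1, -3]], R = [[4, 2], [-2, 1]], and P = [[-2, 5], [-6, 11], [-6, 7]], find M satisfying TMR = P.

M = T⁻¹PR⁻¹ (apply T⁻¹ on the left and R⁻¹ on the right).
det T = 1; the adjugate gives T⁻¹ = [[11, -3, -2], [10, -3, -2], [4, -1, -1]].
det R = 8, so R⁻¹ = [[1/8, -1/4], [1/4, 1/2]].
T⁻¹P = [[8, 8], [10, 3], [4, 2]].
M = (T⁻¹P)R⁻¹ = [[3, 2], [2, -1], [1, 0]].

M = [[3, 2], [2, -1], [1, 0]]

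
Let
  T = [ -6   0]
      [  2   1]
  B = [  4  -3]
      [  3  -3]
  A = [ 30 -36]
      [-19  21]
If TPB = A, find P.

P = [[1, -3], [0, -3]]

Left-multiply by T⁻¹ and right-multiply by B⁻¹: P = T⁻¹AB⁻¹.
det T = -6, so T⁻¹ = [[-1/6, 0], [1/3, 1]].
det B = -3; the adjugate gives B⁻¹ = [[1, -1], [1, -4/3]].
T⁻¹A = [[-5, 6], [-9, 9]].
P = (T⁻¹A)B⁻¹ = [[1, -3], [0, -3]].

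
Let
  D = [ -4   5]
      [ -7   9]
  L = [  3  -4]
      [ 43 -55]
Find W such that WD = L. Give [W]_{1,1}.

1

Since D sits to the right of W, W = LD⁻¹.
D has determinant -1; D⁻¹ = [[-9, 5], [-7, 4]].
W = LD⁻¹ = [[3, -4], [43, -55]] · [[-9, 5], [-7, 4]] = [[1, -1], [-2, -5]].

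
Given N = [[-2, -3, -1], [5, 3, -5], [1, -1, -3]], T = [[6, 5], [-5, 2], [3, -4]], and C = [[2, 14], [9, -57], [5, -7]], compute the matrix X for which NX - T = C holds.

X = [[0, -4], [-2, -5], [-2, 4]]

NX = C + T = [[8, 19], [4, -55], [8, -11]].
Since N multiplies X on the left, X = N⁻¹(C + T).
N has determinant 6; N⁻¹ = [[-7/3, -4/3, 3], [5/3, 7/6, -5/2], [-4/3, -5/6, 3/2]].
X = N⁻¹(C + T) = [[0, -4], [-2, -5], [-2, 4]].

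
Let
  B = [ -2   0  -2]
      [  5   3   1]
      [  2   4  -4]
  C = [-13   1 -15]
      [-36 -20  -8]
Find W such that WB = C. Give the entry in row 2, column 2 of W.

B is on the right of W, so right-multiply by B⁻¹: W = CB⁻¹.
B has determinant 4; B⁻¹ = [[-4, -2, 3/2], [11/2, 3, -2], [7/2, 2, -3/2]].
W = CB⁻¹ = [[-13, 1, -15], [-36, -20, -8]] · [[-4, -2, 3/2], [11/2, 3, -2], [7/2, 2, -3/2]] = [[5, -1, 1], [6, -4, -2]].

-4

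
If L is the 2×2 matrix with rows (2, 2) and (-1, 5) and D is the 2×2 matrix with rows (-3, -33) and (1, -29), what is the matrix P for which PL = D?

Right-multiplying both sides by L⁻¹ gives P = DL⁻¹.
L has determinant 12; L⁻¹ = [[5/12, -1/6], [1/12, 1/6]].
P = DL⁻¹ = [[-3, -33], [1, -29]] · [[5/12, -1/6], [1/12, 1/6]] = [[-4, -5], [-2, -5]].

P = [[-4, -5], [-2, -5]]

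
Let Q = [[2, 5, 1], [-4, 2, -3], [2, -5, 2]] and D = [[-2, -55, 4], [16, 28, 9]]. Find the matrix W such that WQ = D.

W = [[-6, 0, 5], [6, -1, 0]]

Right-multiplying both sides by Q⁻¹ gives W = DQ⁻¹.
det Q = 4, so Q⁻¹ = [[-11/4, -15/4, -17/4], [1/2, 1/2, 1/2], [4, 5, 6]].
W = DQ⁻¹ = [[-2, -55, 4], [16, 28, 9]] · [[-11/4, -15/4, -17/4], [1/2, 1/2, 1/2], [4, 5, 6]] = [[-6, 0, 5], [6, -1, 0]].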